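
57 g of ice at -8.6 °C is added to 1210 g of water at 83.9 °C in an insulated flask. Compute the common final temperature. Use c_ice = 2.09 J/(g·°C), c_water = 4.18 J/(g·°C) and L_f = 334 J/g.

T_f ≈ 76.3 °C

Sum of m c ΔT and latent-heat terms is zero:
warm ice to 0 °C: 57×2.09×(0 − (-8.6)) = 1024.5; latent heat to melt: 57×334 = 19038; meltwater 0→T: 57×4.18×T = 238.26 T; water: 5057.8(T − 83.9)
5296.1 T = 424349 − 20063 = 404287
T ≈ 76.34 °C — above 0 °C, consistent with complete melting.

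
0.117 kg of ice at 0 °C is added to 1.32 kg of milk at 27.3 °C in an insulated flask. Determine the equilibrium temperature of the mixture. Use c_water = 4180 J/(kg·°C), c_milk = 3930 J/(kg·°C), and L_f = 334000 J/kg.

Net heat exchanged in the isolated system is zero:
melt ice: 0.117×334000 = 39078; warm the meltwater: 489.06 T; milk cools: 1.32×3930×(T − 27.3) = 5187.6(T − 27.3)
5676.7 T = 141621 − 39078 = 102543
T ≈ 18.06 °C (positive, so assuming full melt was valid).

T_f ≈ 18.1 °C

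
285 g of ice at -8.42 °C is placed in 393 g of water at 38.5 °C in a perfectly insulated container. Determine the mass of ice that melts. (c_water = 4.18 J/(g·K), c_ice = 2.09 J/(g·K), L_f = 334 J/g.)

m_melted ≈ 174 g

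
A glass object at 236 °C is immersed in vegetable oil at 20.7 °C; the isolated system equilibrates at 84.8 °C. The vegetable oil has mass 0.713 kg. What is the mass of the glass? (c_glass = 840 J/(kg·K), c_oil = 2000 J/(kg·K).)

m ≈ 0.72 kg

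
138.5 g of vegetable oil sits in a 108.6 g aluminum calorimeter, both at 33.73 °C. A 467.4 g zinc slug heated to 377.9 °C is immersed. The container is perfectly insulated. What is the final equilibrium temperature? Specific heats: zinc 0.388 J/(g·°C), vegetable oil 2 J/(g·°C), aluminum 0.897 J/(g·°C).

T_f = Σ m_i c_i T_i / Σ m_i c_i:
T_f = (181.35·377.9 + 277·33.73 + 97.41·33.73) / (181.35 + 277 + 97.41)
    = 81162 / 555.77 ≈ 146.04 °C

T_f ≈ 146.0 °C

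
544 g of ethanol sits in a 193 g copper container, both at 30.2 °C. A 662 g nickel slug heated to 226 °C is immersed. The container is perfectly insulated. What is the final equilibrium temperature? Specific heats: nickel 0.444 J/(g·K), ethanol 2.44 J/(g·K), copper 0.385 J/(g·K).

Energy conservation, ΣQ = 0:
662×0.444×(T − 226) + 544×2.44×(T − 30.2) + 193×0.385×(T − 30.2) = 0
1695.6 T = 108758
T ≈ 64.14 °C

T_f ≈ 64.1 °C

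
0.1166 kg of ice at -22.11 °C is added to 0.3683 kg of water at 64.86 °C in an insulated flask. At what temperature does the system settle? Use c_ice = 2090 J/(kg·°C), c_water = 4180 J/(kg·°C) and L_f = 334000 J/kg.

T_f ≈ 27.4 °C

Taking heat into each body as positive, Σ m c ΔT = 0:
warm ice to 0 °C: 0.1166×2090×(0 − (-22.11)) = 5388.1; melt ice: 0.1166×334000 = 38944; warm the meltwater: 487.39 T; water: 1539.5(T − 64.86)
2026.9 T = 99852 − 44332 = 55519
T ≈ 27.39 °C. Since T > 0 °C, the all-ice-melts assumption holds.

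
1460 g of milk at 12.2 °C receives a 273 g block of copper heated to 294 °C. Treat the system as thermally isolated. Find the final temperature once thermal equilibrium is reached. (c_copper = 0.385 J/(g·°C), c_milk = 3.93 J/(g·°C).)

Conservation of energy gives ΣQ = 0:
273×0.385×(T − 294) + 1460×3.93×(T − 12.2) = 0
5842.9 T = 100902
T ≈ 17.27 °C

T_f ≈ 17.3 °C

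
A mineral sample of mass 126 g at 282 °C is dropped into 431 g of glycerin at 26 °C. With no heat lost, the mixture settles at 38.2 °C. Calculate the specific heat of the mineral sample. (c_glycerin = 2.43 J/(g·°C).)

c ≈ 0.416 J/(g·°C)

Net heat exchanged in the isolated system is zero:
126×c×(38.2 − 282) + 431×2.43×(38.2 − 26) = 0
-30719 c = -12777
c = -12777/-30719 ≈ 0.4159 J/(g·°C)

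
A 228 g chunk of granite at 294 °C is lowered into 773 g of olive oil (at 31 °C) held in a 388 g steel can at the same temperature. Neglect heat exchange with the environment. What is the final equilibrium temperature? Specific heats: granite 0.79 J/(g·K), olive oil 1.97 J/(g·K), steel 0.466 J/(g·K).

T_f ≈ 56.1 °C

Let T be the final temperature. ΣQ_i = 0:
228·0.79·(T − 294) + 773·1.97·(T − 31) + 388·0.466·(T − 31) = 0
180.12(T − 294) + 1522.8(T − 31) + 180.81(T − 31) = 0
(180.12 + 1522.8 + 180.81) T = 180.12·294 + 1522.8·31 + 180.81·31
T = 105767 / 1883.7 = 56.1 °C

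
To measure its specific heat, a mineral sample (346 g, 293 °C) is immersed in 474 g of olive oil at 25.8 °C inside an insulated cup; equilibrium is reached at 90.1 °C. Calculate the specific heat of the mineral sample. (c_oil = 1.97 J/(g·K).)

Heat gained plus heat lost sum to zero:
346·c·(90.1 − 293) + 474·1.97·(90.1 − 25.8) = 0
-70203 c = -60042
c = -60042/-70203 ≈ 0.8553 J/(g·K)

c ≈ 0.855 J/(g·K)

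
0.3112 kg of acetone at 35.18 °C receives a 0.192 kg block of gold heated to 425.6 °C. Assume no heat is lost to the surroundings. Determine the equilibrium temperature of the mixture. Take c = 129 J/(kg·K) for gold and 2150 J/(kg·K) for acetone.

T_f ≈ 49.1 °C

With ΣQ=0 the equilibrium temperature is the m·c-weighted mean:
T_f = (24.77*425.6 + 669.08*35.18) / (24.77 + 669.08)
    = 34079 / 693.85 ≈ 49.12 °C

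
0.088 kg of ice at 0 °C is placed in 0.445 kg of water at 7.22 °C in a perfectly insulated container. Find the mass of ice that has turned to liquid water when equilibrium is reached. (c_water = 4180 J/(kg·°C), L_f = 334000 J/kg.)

m_melted ≈ 0.0402 kg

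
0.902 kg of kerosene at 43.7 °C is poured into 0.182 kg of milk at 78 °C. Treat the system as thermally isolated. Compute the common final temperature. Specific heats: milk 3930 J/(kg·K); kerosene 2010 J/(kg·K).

T_f ≈ 53.4 °C

Let T be the final temperature. ΣQ_i = 0:
0.182×3930×(T − 78) + 0.902×2010×(T − 43.7) = 0
715.26(T − 78) + 1813(T − 43.7) = 0
(715.26 + 1813) T = 715.26×78 + 1813×43.7
T = 135019/2528.3 ≈ 53.40 °C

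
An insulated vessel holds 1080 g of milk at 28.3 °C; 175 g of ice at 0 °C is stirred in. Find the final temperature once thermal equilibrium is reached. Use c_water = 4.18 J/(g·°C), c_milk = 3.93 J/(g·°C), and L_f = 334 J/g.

Sum of m c ΔT and latent-heat terms is zero:
fusion: m_ice L_f = 175×334 = 58450
  warm the meltwater: 731.5 T
  milk: 4244.4(T − 28.3)
4975.9 T = 120117 − 58450 = 61667
T ≈ 12.39 °C (positive, so assuming full melt was valid).

T_f ≈ 12.4 °C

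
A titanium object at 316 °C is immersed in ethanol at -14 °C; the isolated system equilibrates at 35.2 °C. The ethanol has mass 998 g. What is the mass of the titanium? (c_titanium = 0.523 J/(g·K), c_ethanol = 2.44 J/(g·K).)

m ≈ 816 g

|Q_titanium| = |Q_ethanol|:
m×0.523×(316 − 35.2) = 998×2.44×(35.2 − (-14))
146.86 m = 119808  ⇒  m ≈ 815.8 g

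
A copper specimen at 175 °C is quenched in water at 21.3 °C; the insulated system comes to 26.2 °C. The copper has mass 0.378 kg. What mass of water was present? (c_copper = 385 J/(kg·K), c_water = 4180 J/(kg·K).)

Heat lost by the copper = heat gained by the water:
0.378·385·(175 − 26.2) = m·4180·(26.2 − 21.3)
20482 m = 21655  ⇒  m ≈ 1.057 kg

m ≈ 1.06 kg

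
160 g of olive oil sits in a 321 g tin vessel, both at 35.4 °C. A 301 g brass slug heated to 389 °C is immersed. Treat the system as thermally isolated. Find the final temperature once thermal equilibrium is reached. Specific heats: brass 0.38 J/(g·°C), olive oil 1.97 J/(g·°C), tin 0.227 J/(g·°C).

T_f ≈ 115.9 °C

T_f = Σ m_i c_i T_i / Σ m_i c_i:
T_f = (114.38×389 + 315.2×35.4 + 72.87×35.4) / (114.38 + 315.2 + 72.87)
    = 58231 / 502.45 ≈ 115.90 °C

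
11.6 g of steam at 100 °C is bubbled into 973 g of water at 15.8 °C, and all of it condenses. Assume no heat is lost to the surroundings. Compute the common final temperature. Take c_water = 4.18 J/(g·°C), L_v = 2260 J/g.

T_f ≈ 23.2 °C

Energy conservation, ΣQ = 0:
condense steam: −11.6×2260 = −26216
  condensate cools 100→T: 11.6×4.18×(T − 100) = 48.49(T − 100)
  water warms: 973×4.18×(T − 15.8) = 4067.1(T − 15.8)
4115.6 T = 26216 + 4848.8 + 64261 = 95326
T ≈ 23.16 °C, under the boiling point, so the assumption holds.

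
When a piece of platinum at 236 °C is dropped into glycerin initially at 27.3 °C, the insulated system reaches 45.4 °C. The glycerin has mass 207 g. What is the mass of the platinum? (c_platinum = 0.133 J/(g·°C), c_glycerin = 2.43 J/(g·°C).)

|Q_platinum| = |Q_glycerin|:
m×0.133×(236 − 45.4) = 207×2.43×(45.4 − 27.3)
25.35 m = 9104.5  ⇒  m ≈ 359.2 g

m ≈ 359 g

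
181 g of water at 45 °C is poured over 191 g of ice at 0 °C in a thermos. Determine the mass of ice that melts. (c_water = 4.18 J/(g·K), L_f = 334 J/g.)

m_melted ≈ 102 g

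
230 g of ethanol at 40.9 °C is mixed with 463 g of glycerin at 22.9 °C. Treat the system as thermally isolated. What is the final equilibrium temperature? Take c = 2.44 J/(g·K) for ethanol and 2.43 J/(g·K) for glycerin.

T_f ≈ 28.9 °C

T_f = Σ m_i c_i T_i / Σ m_i c_i:
T_f = (561.2·40.9 + 1125.1·22.9) / (561.2 + 1125.1)
    = 48718 / 1686.3 ≈ 28.89 °C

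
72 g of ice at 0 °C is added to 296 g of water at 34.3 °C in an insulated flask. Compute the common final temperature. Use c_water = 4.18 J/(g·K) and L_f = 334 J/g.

T_f ≈ 12.0 °C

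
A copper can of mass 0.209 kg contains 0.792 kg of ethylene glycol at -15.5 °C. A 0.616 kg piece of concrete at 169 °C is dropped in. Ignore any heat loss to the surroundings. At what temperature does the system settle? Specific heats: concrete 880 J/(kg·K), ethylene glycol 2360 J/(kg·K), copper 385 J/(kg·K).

Heat gained plus heat lost sum to zero:
0.616·880·(T − 169) + 0.792·2360·(T − (-15.5)) + 0.209·385·(T − (-15.5)) = 0
542.08(T − 169) + 1869.1(T − (-15.5)) + 80.47(T − (-15.5)) = 0
(542.08 + 1869.1 + 80.47) T = 542.08·169 + 1869.1·(-15.5) + 80.47·(-15.5)
T = 61393 / 2491.7 = 24.6 °C

T_f ≈ 24.6 °C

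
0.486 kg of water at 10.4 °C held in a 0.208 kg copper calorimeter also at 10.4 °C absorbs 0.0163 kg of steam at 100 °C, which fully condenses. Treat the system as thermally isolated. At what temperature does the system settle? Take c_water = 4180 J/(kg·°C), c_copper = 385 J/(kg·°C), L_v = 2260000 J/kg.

Setting the total heat transfer to zero:
condense steam: −0.0163·2260000 = −36838; condensate cools 100→T: 0.0163·4180·(T − 100) = 68.13(T − 100); original water: 2031.5(T − 10.4); copper cup: 0.208·385·(T − 10.4) = 80.08(T − 10.4)
2179.7 T = 36838 + 6813.4 + 21960 = 65612
T ≈ 30.10 °C, under the boiling point, so the assumption holds.

T_f ≈ 30.1 °C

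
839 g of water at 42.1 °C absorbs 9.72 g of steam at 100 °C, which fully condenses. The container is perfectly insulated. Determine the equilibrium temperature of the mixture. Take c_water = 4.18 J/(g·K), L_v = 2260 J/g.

Sum of m c ΔT and latent-heat terms is zero:
steam→water at 100 °C releases m L_v = 9.72×2260 = 21967; condensed water 100 °C→T: 40.63(T − 100); water warms: 839×4.18×(T − 42.1) = 3507(T − 42.1)
3547.6 T = 21967 + 4063 + 147646 = 173676
T ≈ 48.96 °C (< 100 °C, so full condensation is consistent).

T_f ≈ 49.0 °C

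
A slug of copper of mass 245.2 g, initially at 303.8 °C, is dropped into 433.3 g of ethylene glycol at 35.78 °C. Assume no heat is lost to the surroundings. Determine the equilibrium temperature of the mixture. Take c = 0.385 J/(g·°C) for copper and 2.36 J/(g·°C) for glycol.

T_f ≈ 58.4 °C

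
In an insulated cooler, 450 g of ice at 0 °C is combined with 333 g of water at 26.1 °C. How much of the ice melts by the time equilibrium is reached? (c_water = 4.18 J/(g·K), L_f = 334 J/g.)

Heat available from the water dropping to 0 °C: 333·4.18·26.1 = 36330 J.
To melt every bit of ice: 450·334 = 150300 J.
That's not enough to melt it all — equilibrium is at 0 °C with ice remaining.
m_melted·334 = 36330  ⇒  m_melted ≈ 108.8 g.

m_melted ≈ 109 g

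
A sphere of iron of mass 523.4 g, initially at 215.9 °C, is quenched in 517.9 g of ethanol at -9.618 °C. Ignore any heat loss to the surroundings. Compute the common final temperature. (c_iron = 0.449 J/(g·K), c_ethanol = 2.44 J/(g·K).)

With ΣQ=0 the equilibrium temperature is the m·c-weighted mean:
T_f = (235.01×215.9 + 1263.7×(-9.618)) / (235.01 + 1263.7)
    = 38584 / 1498.7 ≈ 25.75 °C

T_f ≈ 25.7 °C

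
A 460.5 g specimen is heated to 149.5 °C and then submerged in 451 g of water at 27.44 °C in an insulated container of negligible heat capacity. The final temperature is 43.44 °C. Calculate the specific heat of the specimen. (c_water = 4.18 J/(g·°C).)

Heat lost by the specimen = heat gained by the water:
460.5·c·(149.5 − 43.44) = 451·4.18·(43.44 − 27.44)
48841 c = 30163  ⇒  c ≈ 0.6176 J/(g·°C)

c ≈ 0.618 J/(g·°C)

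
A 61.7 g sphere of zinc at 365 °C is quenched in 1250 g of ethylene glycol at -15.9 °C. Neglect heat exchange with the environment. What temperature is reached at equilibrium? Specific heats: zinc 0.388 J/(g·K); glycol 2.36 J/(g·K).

T_f ≈ -12.8 °C

With ΣQ=0 the equilibrium temperature is the m·c-weighted mean:
T_f = (23.94×365 + 2950×(-15.9)) / (23.94 + 2950)
    = -38167 / 2973.9 ≈ -12.83 °C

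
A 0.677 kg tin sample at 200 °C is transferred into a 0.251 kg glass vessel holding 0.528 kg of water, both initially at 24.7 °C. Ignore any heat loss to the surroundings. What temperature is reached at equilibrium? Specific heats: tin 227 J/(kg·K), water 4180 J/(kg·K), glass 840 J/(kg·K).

T_f ≈ 35.2 °C

Net heat exchanged in the isolated system is zero:
0.677×227×(T − 200) + 0.528×4180×(T − 24.7) + 0.251×840×(T − 24.7) = 0
153.68(T − 200) + 2207(T − 24.7) + 210.84(T − 24.7) = 0
(153.68 + 2207 + 210.84) T = 153.68×200 + 2207×24.7 + 210.84×24.7
T = 90457 / 2571.6 = 35.2 °C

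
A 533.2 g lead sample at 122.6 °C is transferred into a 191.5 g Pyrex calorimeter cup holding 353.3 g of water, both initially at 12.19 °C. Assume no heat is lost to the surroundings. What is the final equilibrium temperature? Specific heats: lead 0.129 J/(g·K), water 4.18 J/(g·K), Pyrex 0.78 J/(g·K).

T_f ≈ 16.7 °C

T_f is the heat-capacity-weighted average of the initial temperatures:
T_f = (68.78×122.6 + 1476.8×12.19 + 149.37×12.19) / (68.78 + 1476.8 + 149.37)
    = 28256 / 1694.9 ≈ 16.67 °C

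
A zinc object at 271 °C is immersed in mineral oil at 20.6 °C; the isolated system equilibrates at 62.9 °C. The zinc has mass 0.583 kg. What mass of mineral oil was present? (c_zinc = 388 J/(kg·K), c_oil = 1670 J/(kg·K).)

m ≈ 0.666 kg

Heat gained plus heat lost sum to zero:
0.583·388·(62.9 − 271) + m·1670·(62.9 − 20.6) = 0
70641 m = 47073
m = 47073/70641 ≈ 0.6664 kg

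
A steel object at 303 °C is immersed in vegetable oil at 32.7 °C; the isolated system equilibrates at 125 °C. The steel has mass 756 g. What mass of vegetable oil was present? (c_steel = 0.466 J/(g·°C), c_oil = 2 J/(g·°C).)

m ≈ 340 g

Heat lost by the steel = heat gained by the oil:
756·0.466·(303 − 125) = m·2·(125 − 32.7)
184.6 m = 62709  ⇒  m ≈ 339.7 g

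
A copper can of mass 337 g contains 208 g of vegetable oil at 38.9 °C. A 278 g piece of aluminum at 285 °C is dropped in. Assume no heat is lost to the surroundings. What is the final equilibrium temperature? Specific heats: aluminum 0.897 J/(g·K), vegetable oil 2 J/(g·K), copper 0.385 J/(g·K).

T_f ≈ 116.1 °C

Conservation of energy gives ΣQ = 0:
278·0.897·(T − 285) + 208·2·(T − 38.9) + 337·0.385·(T − 38.9) = 0
249.37(T − 285) + 416(T − 38.9) + 129.75(T − 38.9) = 0
(249.37 + 416 + 129.75) T = 249.37·285 + 416·38.9 + 129.75·38.9
T = 92299 / 795.11 = 116 °C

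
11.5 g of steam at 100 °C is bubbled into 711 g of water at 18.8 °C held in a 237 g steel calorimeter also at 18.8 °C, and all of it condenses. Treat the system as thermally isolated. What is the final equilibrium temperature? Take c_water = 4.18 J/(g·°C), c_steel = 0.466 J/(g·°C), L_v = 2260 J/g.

T_f ≈ 28.3 °C

Conservation of energy gives ΣQ = 0:
latent heat released on condensation: 11.5·2260 = 25990; condensate cools 100→T: 11.5·4.18·(T − 100) = 48.07(T − 100); water warms: 711·4.18·(T − 18.8) = 2972(T − 18.8); cup: 110.44(T − 18.8)
3130.5 T = 25990 + 4807 + 57950 = 88747
T ≈ 28.35 °C — below 100 °C, confirming all the steam condensed.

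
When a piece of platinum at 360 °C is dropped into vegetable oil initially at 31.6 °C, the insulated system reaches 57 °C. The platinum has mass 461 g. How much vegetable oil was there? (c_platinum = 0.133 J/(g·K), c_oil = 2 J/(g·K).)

m ≈ 366 g

Energy conservation, ΣQ = 0:
461×0.133×(57 − 360) + m×2×(57 − 31.6) = 0
50.8 m = 18578
m = 18578/50.8 ≈ 365.7 g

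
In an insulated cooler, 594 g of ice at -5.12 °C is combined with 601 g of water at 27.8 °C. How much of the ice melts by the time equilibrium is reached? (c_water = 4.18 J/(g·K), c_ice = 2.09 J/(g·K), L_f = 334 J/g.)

Cooling the water to 0 °C releases 601·4.18·27.8 = 69839 J.
Of that, 594·2.09·5.12 = 6356.3 J goes to bring the ice to 0 °C, leaving 63482 J.
Fully melting the ice requires m_ice L_f = 594·334 = 198396 J.
63482 J < 198396 J, so only part of the ice melts and the system sits at 0 °C.
m_melted·334 = 63482  ⇒  m_melted ≈ 190.1 g.

m_melted ≈ 190 g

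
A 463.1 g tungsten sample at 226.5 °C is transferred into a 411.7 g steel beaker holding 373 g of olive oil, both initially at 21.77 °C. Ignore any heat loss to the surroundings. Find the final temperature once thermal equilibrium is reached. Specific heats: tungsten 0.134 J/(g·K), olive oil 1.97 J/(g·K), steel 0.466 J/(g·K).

T_f ≈ 34.6 °C

Conservation of energy gives ΣQ = 0:
463.1×0.134×(T − 226.5) + 373×1.97×(T − 21.77) + 411.7×0.466×(T − 21.77) = 0
62.06(T − 226.5) + 734.81(T − 21.77) + 191.85(T − 21.77) = 0
988.72 T = 34229
T = 34229/988.72 ≈ 34.62 °C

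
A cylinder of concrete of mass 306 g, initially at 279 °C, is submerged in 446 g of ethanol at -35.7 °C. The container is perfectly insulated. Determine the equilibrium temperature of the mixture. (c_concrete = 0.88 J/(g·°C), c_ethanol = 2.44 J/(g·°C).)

Setting the total heat transfer to zero:
306·0.88·(T − 279) + 446·2.44·(T − (-35.7)) = 0
269.28(T − 279) + 1088.2(T − (-35.7)) = 0
1357.5 T = 36279
T = 36279/1357.5 ≈ 26.72 °C

T_f ≈ 26.7 °C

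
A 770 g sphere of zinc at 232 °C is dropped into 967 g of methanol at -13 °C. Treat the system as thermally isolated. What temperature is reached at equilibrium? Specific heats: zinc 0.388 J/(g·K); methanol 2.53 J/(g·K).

T_f is the heat-capacity-weighted average of the initial temperatures:
T_f = (298.76·232 + 2446.5·(-13)) / (298.76 + 2446.5)
    = 37508 / 2745.3 ≈ 13.66 °C

T_f ≈ 13.7 °C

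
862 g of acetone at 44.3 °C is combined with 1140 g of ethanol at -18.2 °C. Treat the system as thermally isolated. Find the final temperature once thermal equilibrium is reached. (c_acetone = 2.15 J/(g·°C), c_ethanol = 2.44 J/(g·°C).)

Set heat shed by the hot body equal to heat absorbed by the cold body:
862*2.15*(44.3 − T) = 1140*2.44*(T − (-18.2))
1853.3(44.3 − T) = 2781.6(T − (-18.2))
4634.9 T = 31476  ⇒  T ≈ 6.79 °C

T_f ≈ 6.8 °C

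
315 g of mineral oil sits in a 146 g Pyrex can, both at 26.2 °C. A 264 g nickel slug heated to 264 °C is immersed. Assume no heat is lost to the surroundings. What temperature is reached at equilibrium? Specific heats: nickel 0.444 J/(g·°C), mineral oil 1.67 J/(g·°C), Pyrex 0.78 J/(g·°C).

Taking heat into each body as positive, Σ m c ΔT = 0:
264*0.444*(T − 264) + 315*1.67*(T − 26.2) + 146*0.78*(T − 26.2) = 0
757.15 T = 47711
T = 47711 / 757.15 = 63 °C

T_f ≈ 63.0 °C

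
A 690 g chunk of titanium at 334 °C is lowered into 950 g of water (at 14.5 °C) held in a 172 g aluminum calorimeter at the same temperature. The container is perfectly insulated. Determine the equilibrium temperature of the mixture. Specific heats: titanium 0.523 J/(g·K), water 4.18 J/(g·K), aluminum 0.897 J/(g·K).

Conservation of energy gives ΣQ = 0:
690*0.523*(T − 334) + 950*4.18*(T − 14.5) + 172*0.897*(T − 14.5) = 0
(360.87 + 3971 + 154.28) T = 360.87*334 + 3971*14.5 + 154.28*14.5
T = 180347 / 4486.2 = 40.2 °C

T_f ≈ 40.2 °C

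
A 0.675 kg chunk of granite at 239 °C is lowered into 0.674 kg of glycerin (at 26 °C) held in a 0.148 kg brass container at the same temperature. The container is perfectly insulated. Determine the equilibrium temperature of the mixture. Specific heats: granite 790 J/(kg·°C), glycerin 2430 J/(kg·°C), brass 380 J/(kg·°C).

T_f ≈ 77.0 °C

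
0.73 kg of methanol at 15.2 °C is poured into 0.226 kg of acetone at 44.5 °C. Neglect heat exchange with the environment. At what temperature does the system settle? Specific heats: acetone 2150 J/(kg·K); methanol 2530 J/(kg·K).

T_f ≈ 21.3 °C

Set heat shed by the hot body equal to heat absorbed by the cold body:
0.226·2150·(44.5 − T) = 0.73·2530·(T − 15.2)
485.9(44.5 − T) = 1846.9(T − 15.2)
2332.8 T = 49695  ⇒  T ≈ 21.30 °C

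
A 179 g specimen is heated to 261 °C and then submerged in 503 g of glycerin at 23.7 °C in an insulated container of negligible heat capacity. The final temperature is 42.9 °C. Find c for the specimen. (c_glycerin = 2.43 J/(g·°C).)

c ≈ 0.601 J/(g·°C)

m_s c (T_s − T_f) = m_glycerin c_glycerin (T_f − T_0):
179·c·(261 − 42.9) = 503·2.43·(42.9 − 23.7)
39040 c = 23468  ⇒  c ≈ 0.6011 J/(g·°C)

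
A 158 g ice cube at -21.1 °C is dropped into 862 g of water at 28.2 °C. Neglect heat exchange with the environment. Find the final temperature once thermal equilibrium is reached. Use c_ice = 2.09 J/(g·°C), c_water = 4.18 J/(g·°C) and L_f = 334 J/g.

Heat gained plus heat lost sum to zero:
ice -21.1→0 °C: 158×2.09×21.1 = 6967.6; fusion: m_ice L_f = 158×334 = 52772; meltwater 0→T: 158×4.18×T = 660.44 T; water: 3603.2(T − 28.2)
4263.6 T = 101609 − 59740 = 41869
T ≈ 9.82 °C (positive, so assuming full melt was valid).

T_f ≈ 9.8 °C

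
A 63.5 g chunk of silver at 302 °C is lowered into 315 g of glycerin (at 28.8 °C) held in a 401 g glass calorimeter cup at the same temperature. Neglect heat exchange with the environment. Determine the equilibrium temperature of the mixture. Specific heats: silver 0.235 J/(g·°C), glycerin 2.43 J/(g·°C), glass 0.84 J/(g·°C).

T_f ≈ 32.4 °C

T_f is the heat-capacity-weighted average of the initial temperatures:
T_f = (14.92·302 + 765.45·28.8 + 336.84·28.8) / (14.92 + 765.45 + 336.84)
    = 36253 / 1117.2 ≈ 32.45 °C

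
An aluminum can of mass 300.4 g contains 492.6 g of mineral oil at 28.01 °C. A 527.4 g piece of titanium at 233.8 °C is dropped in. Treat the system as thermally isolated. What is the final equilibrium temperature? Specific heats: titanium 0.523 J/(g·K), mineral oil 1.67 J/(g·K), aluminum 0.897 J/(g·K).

Net heat exchanged in the isolated system is zero:
527.4×0.523×(T − 233.8) + 492.6×1.67×(T − 28.01) + 300.4×0.897×(T − 28.01) = 0
275.83(T − 233.8) + 822.64(T − 28.01) + 269.46(T − 28.01) = 0
1367.9 T = 95079
T = 95079/1367.9 ≈ 69.51 °C

T_f ≈ 69.5 °C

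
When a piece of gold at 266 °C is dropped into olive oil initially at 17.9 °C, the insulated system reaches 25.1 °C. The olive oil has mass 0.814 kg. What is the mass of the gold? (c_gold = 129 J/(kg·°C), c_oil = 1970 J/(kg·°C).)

Energy conservation, ΣQ = 0:
m·129·(25.1 − 266) + 0.814·1970·(25.1 − 17.9) = 0
-31076 m = -11546
m = -11546/-31076 ≈ 0.3715 kg

m ≈ 0.372 kg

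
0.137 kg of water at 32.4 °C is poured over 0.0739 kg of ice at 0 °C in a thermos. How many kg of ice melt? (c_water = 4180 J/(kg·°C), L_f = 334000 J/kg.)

Heat available from the water dropping to 0 °C: 0.137×4180×32.4 = 18554 J.
To melt every bit of ice: 0.0739×334000 = 24683 J.
18554 J < 24683 J, so only part of the ice melts and the system sits at 0 °C.
m_melt = 18554 / L_f = 0.05555 kg.

m_melted ≈ 0.0556 kg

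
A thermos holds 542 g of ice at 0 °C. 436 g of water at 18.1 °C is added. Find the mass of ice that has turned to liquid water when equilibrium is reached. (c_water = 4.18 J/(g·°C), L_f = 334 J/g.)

Water can give up m c ΔT = 436×4.18×18.1 = 32987 J before reaching 0 °C.
Fully melting the ice requires m_ice L_f = 542×334 = 181028 J.
32987 J < 181028 J, so only part of the ice melts and the system sits at 0 °C.
m_melt = 32987 / L_f = 98.76 g.

m_melted ≈ 98.8 g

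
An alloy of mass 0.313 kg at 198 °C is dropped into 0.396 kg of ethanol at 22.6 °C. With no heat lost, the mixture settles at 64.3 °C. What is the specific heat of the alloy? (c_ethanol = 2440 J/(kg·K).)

c ≈ 963 J/(kg·K)

m_s c (T_s − T_f) = m_ethanol c_ethanol (T_f − T_0):
0.313·c·(198 − 64.3) = 0.396·2440·(64.3 − 22.6)
41.85 c = 40292  ⇒  c ≈ 962.8 J/(kg·K)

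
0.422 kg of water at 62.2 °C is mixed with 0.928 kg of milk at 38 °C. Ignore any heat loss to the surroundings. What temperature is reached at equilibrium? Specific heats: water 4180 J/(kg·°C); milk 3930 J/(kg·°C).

T_f ≈ 45.9 °C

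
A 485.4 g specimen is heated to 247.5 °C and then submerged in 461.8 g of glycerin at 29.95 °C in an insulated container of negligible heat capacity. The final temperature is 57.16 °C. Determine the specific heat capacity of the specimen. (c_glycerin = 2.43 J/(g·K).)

Heat lost by the specimen = heat gained by the glycerin:
485.4·c·(247.5 − 57.16) = 461.8·2.43·(57.16 − 29.95)
92391 c = 30534  ⇒  c ≈ 0.3305 J/(g·K)

c ≈ 0.33 J/(g·K)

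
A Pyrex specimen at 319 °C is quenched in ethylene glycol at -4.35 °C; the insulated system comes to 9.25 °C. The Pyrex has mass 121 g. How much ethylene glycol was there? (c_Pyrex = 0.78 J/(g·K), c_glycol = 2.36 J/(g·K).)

m ≈ 911 g

Heat lost by the Pyrex = heat gained by the glycol:
121×0.78×(319 − 9.25) = m×2.36×(9.25 − (-4.35))
32.1 m = 29234  ⇒  m ≈ 910.8 g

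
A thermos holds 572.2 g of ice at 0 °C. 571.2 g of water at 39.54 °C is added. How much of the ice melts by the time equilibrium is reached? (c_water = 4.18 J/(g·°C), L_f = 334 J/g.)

m_melted ≈ 283 g

Water can give up m c ΔT = 571.2·4.18·39.54 = 94406 J before reaching 0 °C.
To melt every bit of ice: 572.2·334 = 191115 J.
94406 J < 191115 J, so only part of the ice melts and the system sits at 0 °C.
Mass melted = 94406/334 ≈ 282.7 g.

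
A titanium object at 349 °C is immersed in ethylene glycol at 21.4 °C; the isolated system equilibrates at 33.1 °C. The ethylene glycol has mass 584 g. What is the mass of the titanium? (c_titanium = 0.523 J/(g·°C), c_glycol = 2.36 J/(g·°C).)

m ≈ 97.6 g

Setting the total heat transfer to zero:
m·0.523·(33.1 − 349) + 584·2.36·(33.1 − 21.4) = 0
-165.22 m = -16125
m = -16125/-165.22 ≈ 97.6 g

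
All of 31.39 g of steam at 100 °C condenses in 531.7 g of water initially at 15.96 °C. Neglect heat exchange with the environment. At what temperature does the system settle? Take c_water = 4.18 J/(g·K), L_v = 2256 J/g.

Taking heat into each body as positive, Σ m c ΔT = 0:
latent heat released on condensation: 31.39·2256 = 70816; condensed water 100 °C→T: 131.21(T − 100); original water: 2222.5(T − 15.96)
2353.7 T = 70816 + 13121 + 35471 = 119408
T ≈ 50.73 °C — below 100 °C, confirming all the steam condensed.

T_f ≈ 50.7 °C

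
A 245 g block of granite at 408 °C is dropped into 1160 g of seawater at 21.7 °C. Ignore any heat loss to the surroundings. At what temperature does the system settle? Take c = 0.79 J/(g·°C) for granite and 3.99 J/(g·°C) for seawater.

T_f is the heat-capacity-weighted average of the initial temperatures:
T_f = (193.55×408 + 4628.4×21.7) / (193.55 + 4628.4)
    = 179405 / 4822 ≈ 37.21 °C

T_f ≈ 37.2 °C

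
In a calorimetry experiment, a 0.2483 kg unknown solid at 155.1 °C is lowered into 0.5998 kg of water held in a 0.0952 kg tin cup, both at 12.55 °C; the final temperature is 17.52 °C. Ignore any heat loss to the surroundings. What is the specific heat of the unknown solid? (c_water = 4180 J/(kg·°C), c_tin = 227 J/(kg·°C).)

c ≈ 368 J/(kg·°C)

Let T be the final temperature. ΣQ_i = 0:
0.2483×c×(17.52 − 155.1) + 0.5998×4180×(17.52 − 12.55) + 0.0952×227×(17.52 − 12.55) = 0
-34.16 c = -12568
c = -12568/-34.16 ≈ 367.9 J/(kg·°C)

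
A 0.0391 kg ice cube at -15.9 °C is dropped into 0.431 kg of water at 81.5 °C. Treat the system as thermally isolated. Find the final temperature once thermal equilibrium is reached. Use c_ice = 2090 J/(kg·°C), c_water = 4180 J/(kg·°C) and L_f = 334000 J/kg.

T_f ≈ 67.4 °C

Energy balance with sensible and latent terms:
warm ice to 0 °C: 0.0391×2090×(0 − (-15.9)) = 1299.3; melt ice: 0.0391×334000 = 13059; meltwater 0→T: 0.0391×4180×T = 163.44 T; water cools: 0.431×4180×(T − 81.5) = 1801.6(T − 81.5)
1965 T = 146829 − 14359 = 132470
T ≈ 67.41 °C (positive, so assuming full melt was valid).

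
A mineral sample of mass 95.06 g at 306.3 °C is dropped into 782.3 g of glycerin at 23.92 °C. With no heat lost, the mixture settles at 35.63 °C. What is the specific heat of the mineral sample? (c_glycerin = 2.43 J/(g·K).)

Heat lost by the mineral sample = heat gained by the glycerin:
95.06·c·(306.3 − 35.63) = 782.3·2.43·(35.63 − 23.92)
25730 c = 22261  ⇒  c ≈ 0.8652 J/(g·K)

c ≈ 0.865 J/(g·K)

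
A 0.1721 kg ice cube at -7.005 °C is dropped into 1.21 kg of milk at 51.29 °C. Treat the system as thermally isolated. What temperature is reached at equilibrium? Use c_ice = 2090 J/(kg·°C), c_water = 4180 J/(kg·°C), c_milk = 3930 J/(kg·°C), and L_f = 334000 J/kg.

T_f ≈ 33.6 °C

Taking heat into each body as positive, Σ m c ΔT = 0:
warm ice to 0 °C: 0.1721·2090·(0 − (-7.005)) = 2519.6; fusion: m_ice L_f = 0.1721·334000 = 57481; warm the meltwater: 719.38 T; milk: 4755.3(T − 51.29)
5474.7 T = 243899 − 60001 = 183898
T ≈ 33.59 °C (positive, so assuming full melt was valid).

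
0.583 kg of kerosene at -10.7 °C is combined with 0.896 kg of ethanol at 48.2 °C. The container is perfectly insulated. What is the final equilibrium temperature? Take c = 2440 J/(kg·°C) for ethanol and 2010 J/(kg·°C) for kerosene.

T_f ≈ 27.6 °C

Net heat exchanged in the isolated system is zero:
0.896×2440×(T − 48.2) + 0.583×2010×(T − (-10.7)) = 0
2186.2(T − 48.2) + 1171.8(T − (-10.7)) = 0
(2186.2 + 1171.8) T = 2186.2×48.2 + 1171.8×(-10.7)
T = 92838/3358.1 ≈ 27.65 °C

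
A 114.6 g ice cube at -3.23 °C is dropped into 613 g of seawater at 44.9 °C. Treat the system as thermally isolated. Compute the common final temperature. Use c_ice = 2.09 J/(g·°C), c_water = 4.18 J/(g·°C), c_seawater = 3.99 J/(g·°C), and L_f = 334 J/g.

Heat gained plus heat lost sum to zero:
warm ice to 0 °C: 114.6·2.09·(0 − (-3.23)) = 773.63; melt ice: 114.6·334 = 38276; warm the meltwater: 479.03 T; seawater cools: 613·3.99·(T − 44.9) = 2445.9(T − 44.9)
2924.9 T = 109820 − 39050 = 70770
T ≈ 24.20 °C. Since T > 0 °C, the all-ice-melts assumption holds.

T_f ≈ 24.2 °C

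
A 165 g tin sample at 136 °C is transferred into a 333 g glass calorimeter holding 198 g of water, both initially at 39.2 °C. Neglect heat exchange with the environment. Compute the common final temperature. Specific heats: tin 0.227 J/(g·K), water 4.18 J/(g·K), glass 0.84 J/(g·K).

Energy conservation, ΣQ = 0:
165*0.227*(T − 136) + 198*4.18*(T − 39.2) + 333*0.84*(T − 39.2) = 0
37.45(T − 136) + 827.64(T − 39.2) + 279.72(T − 39.2) = 0
(37.45 + 827.64 + 279.72) T = 37.45*136 + 827.64*39.2 + 279.72*39.2
T = 48502/1144.8 ≈ 42.37 °C

T_f ≈ 42.4 °C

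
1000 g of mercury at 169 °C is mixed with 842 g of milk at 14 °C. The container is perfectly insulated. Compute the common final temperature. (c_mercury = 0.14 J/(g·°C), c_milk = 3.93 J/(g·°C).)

T_f ≈ 20.3 °C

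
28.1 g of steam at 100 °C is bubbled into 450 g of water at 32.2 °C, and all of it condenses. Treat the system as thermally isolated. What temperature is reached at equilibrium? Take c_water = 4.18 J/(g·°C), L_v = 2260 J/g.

T_f ≈ 68.0 °C

Energy conservation, ΣQ = 0:
steam→water at 100 °C releases m L_v = 28.1×2260 = 63506; condensate cools 100→T: 28.1×4.18×(T − 100) = 117.46(T − 100); original water: 1881(T − 32.2)
1998.5 T = 63506 + 11746 + 60568 = 135820
T ≈ 67.96 °C (< 100 °C, so full condensation is consistent).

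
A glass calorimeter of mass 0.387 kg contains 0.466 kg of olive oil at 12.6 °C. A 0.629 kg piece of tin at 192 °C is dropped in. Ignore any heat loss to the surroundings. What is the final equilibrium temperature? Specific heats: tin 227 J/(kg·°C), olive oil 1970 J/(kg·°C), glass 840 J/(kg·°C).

T_f ≈ 31.1 °C

Let T be the final temperature. ΣQ_i = 0:
0.629×227×(T − 192) + 0.466×1970×(T − 12.6) + 0.387×840×(T − 12.6) = 0
142.78(T − 192) + 918.02(T − 12.6) + 325.08(T − 12.6) = 0
(142.78 + 918.02 + 325.08) T = 142.78×192 + 918.02×12.6 + 325.08×12.6
T = 43077 / 1385.9 = 31.1 °C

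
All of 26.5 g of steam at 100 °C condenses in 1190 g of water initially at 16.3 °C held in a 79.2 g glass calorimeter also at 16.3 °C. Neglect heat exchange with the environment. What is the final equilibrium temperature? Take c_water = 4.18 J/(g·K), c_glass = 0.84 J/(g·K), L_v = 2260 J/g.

Conservation of energy gives ΣQ = 0:
latent heat released on condensation: 26.5·2260 = 59890; condensate cools 100→T: 26.5·4.18·(T − 100) = 110.77(T − 100); water warms: 1190·4.18·(T − 16.3) = 4974.2(T − 16.3); cup: 66.53(T − 16.3)
5151.5 T = 59890 + 11077 + 82164 = 153131
T ≈ 29.73 °C, under the boiling point, so the assumption holds.

T_f ≈ 29.7 °C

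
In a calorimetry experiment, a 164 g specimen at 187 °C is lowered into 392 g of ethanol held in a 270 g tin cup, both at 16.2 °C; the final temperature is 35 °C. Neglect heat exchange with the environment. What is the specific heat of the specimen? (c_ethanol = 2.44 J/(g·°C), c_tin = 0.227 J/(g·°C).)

c ≈ 0.768 J/(g·°C)

Conservation of energy gives ΣQ = 0:
164×c×(35 − 187) + 392×2.44×(35 − 16.2) + 270×0.227×(35 − 16.2) = 0
-24928 c = -19134
c = -19134/-24928 ≈ 0.7676 J/(g·°C)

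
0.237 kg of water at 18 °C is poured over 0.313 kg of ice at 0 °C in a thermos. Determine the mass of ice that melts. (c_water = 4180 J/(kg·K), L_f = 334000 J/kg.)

m_melted ≈ 0.0534 kg

Heat available from the water dropping to 0 °C: 0.237×4180×18 = 17832 J.
To melt every bit of ice: 0.313×334000 = 104542 J.
Since 17832 < 104542 J, not all the ice melts; equilibrium is at 0 °C.
m_melt = 17832 / L_f = 0.05339 kg.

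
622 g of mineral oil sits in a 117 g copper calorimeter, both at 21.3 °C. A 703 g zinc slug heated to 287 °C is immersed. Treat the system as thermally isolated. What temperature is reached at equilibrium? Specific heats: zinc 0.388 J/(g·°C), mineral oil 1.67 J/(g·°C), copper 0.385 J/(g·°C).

T_f ≈ 74.7 °C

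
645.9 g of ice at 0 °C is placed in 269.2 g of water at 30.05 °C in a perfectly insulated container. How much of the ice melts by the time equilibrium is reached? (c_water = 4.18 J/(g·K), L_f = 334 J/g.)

m_melted ≈ 101 g

Water can give up m c ΔT = 269.2·4.18·30.05 = 33814 J before reaching 0 °C.
Melting all 645.9 g of ice would need 645.9·334 = 215731 J.
Since 33814 < 215731 J, not all the ice melts; equilibrium is at 0 °C.
m_melt = 33814 / L_f = 101.2 g.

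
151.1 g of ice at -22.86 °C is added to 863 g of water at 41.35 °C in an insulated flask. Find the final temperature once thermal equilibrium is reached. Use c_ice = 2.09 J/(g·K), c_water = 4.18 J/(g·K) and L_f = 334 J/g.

Net heat exchanged in the isolated system is zero:
warm ice to 0 °C: 151.1·2.09·(0 − (-22.86)) = 7219.2
  melt ice: 151.1·334 = 50467
  warm the meltwater: 631.6 T
  water: 3607.3(T − 41.35)
4238.9 T = 149164 − 57687 = 91477
T ≈ 21.58 °C — above 0 °C, consistent with complete melting.

T_f ≈ 21.6 °C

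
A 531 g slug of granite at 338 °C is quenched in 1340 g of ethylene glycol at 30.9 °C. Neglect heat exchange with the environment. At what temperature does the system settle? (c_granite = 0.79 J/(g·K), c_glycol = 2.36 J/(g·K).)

T_f ≈ 66.9 °C

|Q_granite| = |Q_glycol|:
531*0.79*(338 − T) = 1340*2.36*(T − 30.9)
419.49(338 − T) = 3162.4(T − 30.9)
3581.9 T = 239506  ⇒  T ≈ 66.87 °C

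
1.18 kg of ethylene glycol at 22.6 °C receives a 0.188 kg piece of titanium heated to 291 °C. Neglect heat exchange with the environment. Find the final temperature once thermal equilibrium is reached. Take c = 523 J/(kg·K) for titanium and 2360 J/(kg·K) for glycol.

T_f ≈ 31.8 °C

With ΣQ=0 the equilibrium temperature is the m·c-weighted mean:
T_f = (98.32×291 + 2784.8×22.6) / (98.32 + 2784.8)
    = 91549 / 2883.1 ≈ 31.75 °C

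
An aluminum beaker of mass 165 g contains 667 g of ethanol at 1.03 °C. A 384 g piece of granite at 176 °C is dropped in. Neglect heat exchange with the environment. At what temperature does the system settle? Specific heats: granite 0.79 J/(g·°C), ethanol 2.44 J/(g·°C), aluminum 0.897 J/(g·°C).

T_f ≈ 26.6 °C

T_f is the heat-capacity-weighted average of the initial temperatures:
T_f = (303.36*176 + 1627.5*1.03 + 148*1.03) / (303.36 + 1627.5 + 148)
    = 55220 / 2078.8 ≈ 26.56 °C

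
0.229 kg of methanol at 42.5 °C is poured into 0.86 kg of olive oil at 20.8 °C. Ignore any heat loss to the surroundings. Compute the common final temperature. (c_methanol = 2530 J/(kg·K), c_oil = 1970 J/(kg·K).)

T_f ≈ 26.3 °C

T_f is the heat-capacity-weighted average of the initial temperatures:
T_f = (579.37×42.5 + 1694.2×20.8) / (579.37 + 1694.2)
    = 59863 / 2273.6 ≈ 26.33 °C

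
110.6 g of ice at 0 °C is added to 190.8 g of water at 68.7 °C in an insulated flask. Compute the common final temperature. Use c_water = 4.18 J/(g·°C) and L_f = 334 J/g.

T_f ≈ 14.2 °C

Heat gained plus heat lost sum to zero:
melt ice: 110.6·334 = 36940
  warm the meltwater: 462.31 T
  water cools: 190.8·4.18·(T − 68.7) = 797.54(T − 68.7)
1259.9 T = 54791 − 36940 = 17851
T ≈ 14.17 °C. Since T > 0 °C, the all-ice-melts assumption holds.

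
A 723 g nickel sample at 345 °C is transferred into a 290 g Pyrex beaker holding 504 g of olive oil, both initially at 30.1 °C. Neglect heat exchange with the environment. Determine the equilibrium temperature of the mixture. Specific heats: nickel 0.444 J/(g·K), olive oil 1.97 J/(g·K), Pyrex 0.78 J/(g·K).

Taking heat into each body as positive, Σ m c ΔT = 0:
723*0.444*(T − 345) + 504*1.97*(T − 30.1) + 290*0.78*(T − 30.1) = 0
321.01(T − 345) + 992.88(T − 30.1) + 226.2(T − 30.1) = 0
(321.01 + 992.88 + 226.2) T = 321.01*345 + 992.88*30.1 + 226.2*30.1
T ≈ 95.74 °C

T_f ≈ 95.7 °C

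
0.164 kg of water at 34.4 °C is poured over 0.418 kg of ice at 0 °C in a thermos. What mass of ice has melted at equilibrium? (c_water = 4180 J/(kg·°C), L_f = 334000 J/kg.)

m_melted ≈ 0.0706 kg

Water can give up m c ΔT = 0.164·4180·34.4 = 23582 J before reaching 0 °C.
Fully melting the ice requires m_ice L_f = 0.418·334000 = 139612 J.
Since 23582 < 139612 J, not all the ice melts; equilibrium is at 0 °C.
m_melt = 23582 / L_f = 0.0706 kg.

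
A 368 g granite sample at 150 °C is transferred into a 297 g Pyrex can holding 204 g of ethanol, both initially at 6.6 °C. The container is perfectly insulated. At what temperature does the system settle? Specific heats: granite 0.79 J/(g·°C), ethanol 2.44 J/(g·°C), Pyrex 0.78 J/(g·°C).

T_f ≈ 47.5 °C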